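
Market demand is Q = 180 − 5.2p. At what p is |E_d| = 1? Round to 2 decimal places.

For linear demand Q = a − bp, E = −bp/(a − bp). |E| = 1 ⇒ bp = a − bp ⇒ p = a/(2b).
p = 180/(2·5.2) ≈ 17.31.

17.31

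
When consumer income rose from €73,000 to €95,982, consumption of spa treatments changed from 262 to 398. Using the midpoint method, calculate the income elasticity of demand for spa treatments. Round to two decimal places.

1.52

%ΔQ = (398 − 262)/[(262+398)/2] = 136/330 ≈ 0.4121.
%ΔY = (95,982 − 73,000)/[(73,000+95,982)/2] = 22982/84491 ≈ 0.2720.
E_I = %ΔQ/%ΔY ≈ 1.52.
E_I > 1: normal good (luxury).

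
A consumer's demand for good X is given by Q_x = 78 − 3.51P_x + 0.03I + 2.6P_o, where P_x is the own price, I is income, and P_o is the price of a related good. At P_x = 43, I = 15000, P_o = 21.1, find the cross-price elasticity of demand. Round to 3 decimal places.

0.127

At the given point, Q_x = 78 − 3.51(43) + 0.03(15000) + 2.6(21.1) = 78 − 150.93 + 450 + 54.86 = 431.93.
∂Q_x/∂P_o = +2.6, so E_xy = 2.6·(21.1/431.93) ≈ 0.127.
E_xy > 0: the goods are substitutes.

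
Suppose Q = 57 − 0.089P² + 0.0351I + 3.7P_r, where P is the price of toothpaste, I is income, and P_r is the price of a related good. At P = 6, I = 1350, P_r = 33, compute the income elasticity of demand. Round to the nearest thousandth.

0.212

First evaluate Q: 57 − 0.089(6)² + 0.0351(1350) + 3.7(33) = 57 − 3.204 + 47.385 + 122.1 = 223.281.
∂Q/∂I = +0.0351, so E_I = 0.0351·(1350/223.281) ≈ 0.212.
E_I ∈ (0,1): normal good (necessity).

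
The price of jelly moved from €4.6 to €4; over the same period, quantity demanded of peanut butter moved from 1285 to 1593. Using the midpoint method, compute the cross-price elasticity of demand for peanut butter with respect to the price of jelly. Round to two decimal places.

-1.53

%ΔQ_x = (1593 − 1285)/[(1285+1593)/2] = 308/1439 ≈ 0.2140.
%ΔP_y = (4 − 4.6)/[(4.6+4)/2] ≈ -0.1395.
E_xy = 0.2140/-0.1395 ≈ -1.53.
E_xy < 0, so peanut butter and jelly are complements.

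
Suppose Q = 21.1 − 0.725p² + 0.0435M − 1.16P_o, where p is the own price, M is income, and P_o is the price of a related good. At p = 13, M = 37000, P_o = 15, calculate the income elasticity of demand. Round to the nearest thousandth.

1.080

Evaluating quantity at (p, M, P_o) gives Q = 21.1 − 0.725(13)² + 0.0435(37000) − 1.16(15) = 21.1 − 122.525 + 1609.5 − 17.4 = 1490.675.
∂Q/∂M = +0.0435, so E_I = 0.0435·(37000/1490.675) ≈ 1.080.
E_I > 1: normal good (luxury).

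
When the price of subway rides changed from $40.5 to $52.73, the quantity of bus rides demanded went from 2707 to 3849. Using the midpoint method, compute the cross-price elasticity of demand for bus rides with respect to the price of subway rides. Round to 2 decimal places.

%ΔQ_x = (3849 − 2707)/[(2707+3849)/2] = 1142/3278 ≈ 0.3484.
%ΔP_y = (52.73 − 40.5)/[(40.5+52.73)/2] ≈ 0.2624.
E_xy = 0.3484/0.2624 ≈ 1.33.
E_xy > 0, so bus rides and subway rides are substitutes.

1.33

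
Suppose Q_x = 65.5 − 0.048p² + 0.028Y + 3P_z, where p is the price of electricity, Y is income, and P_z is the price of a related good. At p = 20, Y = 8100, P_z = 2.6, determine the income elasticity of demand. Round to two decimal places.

0.81

First evaluate Q_x: 65.5 − 0.048(20)² + 0.028(8100) + 3(2.6) = 65.5 − 19.2 + 226.8 + 7.8 = 280.9.
∂Q_x/∂Y = +0.028, so E_I = 0.028·(8100/280.9) ≈ 0.81.
E_I ∈ (0,1): normal good (necessity).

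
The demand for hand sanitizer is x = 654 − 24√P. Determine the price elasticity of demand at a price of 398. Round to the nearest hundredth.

-1.37

At P = 398, x = 175.2015.
dx/dP = −24/(2√P) = −24/(2·19.9499).
Point elasticity E = (dx/dP)·(P/x) = -0.6015 × 398/175.2015 ≈ -1.37.
|E| > 1, so demand is elastic at this price.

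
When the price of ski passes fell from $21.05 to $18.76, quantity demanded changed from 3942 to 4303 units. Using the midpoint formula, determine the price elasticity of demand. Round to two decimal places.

-0.76

%Δq = (4303 − 3942)/[(3942 + 4303)/2] = 361/4122.5 ≈ 0.0876.
%ΔP = (18.76 − 21.05)/[(21.05 + 18.76)/2] = -2.29/19.905 ≈ -0.1150.
Arc elasticity E = %Δq/%ΔP ≈ 0.0876/-0.1150 ≈ -0.76.
|E| < 1: demand is inelastic over this range.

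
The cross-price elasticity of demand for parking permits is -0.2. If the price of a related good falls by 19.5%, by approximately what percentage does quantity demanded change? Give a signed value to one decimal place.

3.9

%ΔQ ≈ E × %ΔP_y = (-0.2) × (-19.5%) = 3.9%.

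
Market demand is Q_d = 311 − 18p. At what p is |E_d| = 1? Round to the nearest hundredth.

8.64

For linear demand Q_d = a − bp, E = −bp/(a − bp). |E| = 1 ⇒ bp = a − bp ⇒ p = a/(2b).
p = 311/(2·18) ≈ 8.64.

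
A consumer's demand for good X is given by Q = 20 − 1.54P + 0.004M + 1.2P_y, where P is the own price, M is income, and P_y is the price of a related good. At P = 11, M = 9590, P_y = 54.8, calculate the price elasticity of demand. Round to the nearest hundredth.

Q = 20 − 1.54(11) + 0.004(9590) + 1.2(54.8) = 20 − 16.94 + 38.36 + 65.76 = 107.18.
∂Q/∂P = −1.54, so E_p = (−1.54)·(11/107.18) ≈ -0.16.
|E_p| < 1: demand is inelastic.

-0.16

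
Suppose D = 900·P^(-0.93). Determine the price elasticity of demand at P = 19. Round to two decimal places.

For a Cobb–Douglas (constant-elasticity) form D = A·P^α·…, the elasticity with respect to P equals the exponent α at every point.
Here the exponent on P is -0.93, so the price elasticity of demand is -0.93.

-0.93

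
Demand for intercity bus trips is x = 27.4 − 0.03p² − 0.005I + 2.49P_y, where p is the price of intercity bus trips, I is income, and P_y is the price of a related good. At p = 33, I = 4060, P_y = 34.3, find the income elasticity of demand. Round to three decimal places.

First evaluate x: 27.4 − 0.03(33)² − 0.005(4060) + 2.49(34.3) = 27.4 − 32.67 − 20.3 + 85.407 = 59.837.
∂x/∂I = −0.005, so E_I = -0.005·(4060/59.837) ≈ -0.339.
E_I < 0: inferior good.

-0.339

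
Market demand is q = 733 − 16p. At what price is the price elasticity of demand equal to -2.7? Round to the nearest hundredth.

33.43

Set −bp/(a − bp) = −2.7 ⇒ bp = 2.7(a − bp) ⇒ bp(1+2.7) = 2.7·a.
p = 2.7·733/(16·3.7) ≈ 33.43.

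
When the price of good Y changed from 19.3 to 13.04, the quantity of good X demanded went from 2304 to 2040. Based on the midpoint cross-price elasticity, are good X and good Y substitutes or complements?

substitutes

%ΔQ_x = (2040 − 2304)/[(2304+2040)/2] = -264/2172 ≈ -0.1215.
%ΔP_y = (13.04 − 19.3)/[(19.3+13.04)/2] ≈ -0.3871.
E_xy = -0.1215/-0.3871 ≈ 0.314.
E_xy > 0, so the goods are substitutes.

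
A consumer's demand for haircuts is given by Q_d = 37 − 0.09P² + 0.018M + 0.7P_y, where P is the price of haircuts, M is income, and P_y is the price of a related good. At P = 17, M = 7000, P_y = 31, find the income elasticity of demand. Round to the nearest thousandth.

Q_d = 37 − 0.09(17)² + 0.018(7000) + 0.7(31) = 37 − 26.01 + 126 + 21.7 = 158.69.
∂Q_d/∂M = +0.018, so E_I = 0.018·(7000/158.69) ≈ 0.794.
E_I ∈ (0,1): normal good (necessity).

0.794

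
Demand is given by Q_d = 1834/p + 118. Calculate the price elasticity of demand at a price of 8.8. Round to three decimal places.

-0.638

At p = 8.8, Q_d = 326.4091.
dQ_d/dp = −1834/p² = −23.6829.
Point elasticity E = (dQ_d/dp)·(p/Q_d) = -23.6829 × 8.8/326.4091 ≈ -0.638.
|E| < 1, so demand is inelastic at this price.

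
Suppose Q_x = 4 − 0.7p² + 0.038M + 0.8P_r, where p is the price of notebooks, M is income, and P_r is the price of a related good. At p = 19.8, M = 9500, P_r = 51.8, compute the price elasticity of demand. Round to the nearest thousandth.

At the given point, Q_x = 4 − 0.7(19.8)² + 0.038(9500) + 0.8(51.8) = 4 − 274.428 + 361 + 41.44 = 132.012.
∂Q_x/∂p = −2·0.7·p = -27.72, so E_p = -27.72·(19.8/132.012) ≈ -4.158.
|E_p| > 1: demand is elastic.

-4.158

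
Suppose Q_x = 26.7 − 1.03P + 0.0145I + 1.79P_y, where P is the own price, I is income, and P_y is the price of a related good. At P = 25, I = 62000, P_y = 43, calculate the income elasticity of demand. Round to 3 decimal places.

0.920

Q_x = 26.7 − 1.03(25) + 0.0145(62000) + 1.79(43) = 26.7 − 25.75 + 899 + 76.97 = 976.92.
∂Q_x/∂I = +0.0145, so E_I = 0.0145·(62000/976.92) ≈ 0.920.
E_I ∈ (0,1): normal good (necessity).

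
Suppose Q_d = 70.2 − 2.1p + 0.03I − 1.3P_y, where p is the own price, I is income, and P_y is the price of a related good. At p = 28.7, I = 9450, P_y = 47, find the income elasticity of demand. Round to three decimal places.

1.220

At the given point, Q_d = 70.2 − 2.1(28.7) + 0.03(9450) − 1.3(47) = 70.2 − 60.27 + 283.5 − 61.1 = 232.33.
∂Q_d/∂I = +0.03, so E_I = 0.03·(9450/232.33) ≈ 1.220.
E_I > 1: normal good (luxury).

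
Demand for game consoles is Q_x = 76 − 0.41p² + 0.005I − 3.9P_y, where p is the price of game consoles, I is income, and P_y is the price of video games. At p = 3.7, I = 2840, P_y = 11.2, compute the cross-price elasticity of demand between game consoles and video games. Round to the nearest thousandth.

-1.068

Substituting, Q_x = 76 − 0.41(3.7)² + 0.005(2840) − 3.9(11.2) = 76 − 5.6129 + 14.2 − 43.68 = 40.9071.
∂Q_x/∂P_y = −3.9, so E_xy = -3.9·(11.2/40.9071) ≈ -1.068.
E_xy < 0: the goods are complements.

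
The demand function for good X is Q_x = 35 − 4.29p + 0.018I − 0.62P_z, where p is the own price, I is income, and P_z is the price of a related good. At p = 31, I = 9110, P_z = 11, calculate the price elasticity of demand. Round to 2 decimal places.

Q_x = 35 − 4.29(31) + 0.018(9110) − 0.62(11) = 35 − 132.99 + 163.98 − 6.82 = 59.17.
∂Q_x/∂p = −4.29, so E_p = (−4.29)·(31/59.17) ≈ -2.25.
|E_p| > 1: demand is elastic.

-2.25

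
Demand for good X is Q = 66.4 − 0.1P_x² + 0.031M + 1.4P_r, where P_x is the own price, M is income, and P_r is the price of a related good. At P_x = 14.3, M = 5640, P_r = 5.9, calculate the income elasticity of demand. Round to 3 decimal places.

Substituting, Q = 66.4 − 0.1(14.3)² + 0.031(5640) + 1.4(5.9) = 66.4 − 20.449 + 174.84 + 8.26 = 229.051.
∂Q/∂M = +0.031, so E_I = 0.031·(5640/229.051) ≈ 0.763.
E_I ∈ (0,1): normal good (necessity).

0.763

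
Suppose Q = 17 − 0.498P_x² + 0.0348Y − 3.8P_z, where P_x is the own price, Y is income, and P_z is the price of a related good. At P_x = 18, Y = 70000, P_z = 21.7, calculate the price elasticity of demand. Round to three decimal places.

Substituting, Q = 17 − 0.498(18)² + 0.0348(70000) − 3.8(21.7) = 17 − 161.352 + 2436 − 82.46 = 2209.188.
∂Q/∂P_x = −2·0.498·P_x = -17.928, so E_p = -17.928·(18/2209.188) ≈ -0.146.
|E_p| < 1: demand is inelastic.

-0.146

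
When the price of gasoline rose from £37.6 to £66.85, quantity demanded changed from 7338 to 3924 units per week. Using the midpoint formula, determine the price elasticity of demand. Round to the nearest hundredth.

%ΔQ = (3924 − 7338)/[(7338 + 3924)/2] = -3414/5631 ≈ -0.6063.
%ΔP = (66.85 − 37.6)/[(37.6 + 66.85)/2] = 29.25/52.225 ≈ 0.5601.
Arc elasticity E = %ΔQ/%ΔP ≈ -0.6063/0.5601 ≈ -1.08.
|E| > 1: demand is elastic over this range.

-1.08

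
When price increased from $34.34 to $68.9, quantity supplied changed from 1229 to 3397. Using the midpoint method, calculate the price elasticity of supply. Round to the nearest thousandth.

1.400

%Δq = (3397 − 1229)/[(1229 + 3397)/2] = 2168/2313 ≈ 0.9373.
%ΔP = (68.9 − 34.34)/[(34.34 + 68.9)/2] = 34.56/51.62 ≈ 0.6695.
Arc elasticity E = %Δq/%ΔP ≈ 0.9373/0.6695 ≈ 1.400.
|E| > 1: supply is elastic over this range.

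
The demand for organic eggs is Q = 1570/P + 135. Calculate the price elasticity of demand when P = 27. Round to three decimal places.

-0.301

At P = 27, Q = 193.1481.
dQ/dP = −1570/P² = −2.1536.
Point elasticity E = (dQ/dP)·(P/Q) = -2.1536 × 27/193.1481 ≈ -0.301.
|E| < 1, so demand is inelastic at this price.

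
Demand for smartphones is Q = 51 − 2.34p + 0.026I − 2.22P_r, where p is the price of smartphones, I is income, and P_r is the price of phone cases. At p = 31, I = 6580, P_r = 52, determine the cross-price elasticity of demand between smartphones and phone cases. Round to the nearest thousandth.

-3.385

Evaluating quantity at (p, I, P_r) gives Q = 51 − 2.34(31) + 0.026(6580) − 2.22(52) = 51 − 72.54 + 171.08 − 115.44 = 34.1.
∂Q/∂P_r = −2.22, so E_xy = -2.22·(52/34.1) ≈ -3.385.
E_xy < 0: the goods are complements.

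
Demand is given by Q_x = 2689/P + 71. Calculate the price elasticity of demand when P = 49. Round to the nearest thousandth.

-0.436

At P = 49, Q_x = 125.8776.
dQ_x/dP = −2689/P² = −1.12.
Point elasticity E = (dQ_x/dP)·(P/Q_x) = -1.12 × 49/125.8776 ≈ -0.436.
|E| < 1, so demand is inelastic at this price.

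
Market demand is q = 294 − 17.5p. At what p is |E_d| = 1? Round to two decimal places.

8.40

For linear demand q = a − bp, E = −bp/(a − bp). |E| = 1 ⇒ bp = a − bp ⇒ p = a/(2b).
p = 294/(2·17.5) = 8.40.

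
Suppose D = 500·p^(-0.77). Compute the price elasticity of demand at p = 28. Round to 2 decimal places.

-0.77

For a Cobb–Douglas (constant-elasticity) form D = A·p^α·…, the elasticity with respect to p equals the exponent α at every point.
Here the exponent on p is -0.77, so the price elasticity of demand is -0.77.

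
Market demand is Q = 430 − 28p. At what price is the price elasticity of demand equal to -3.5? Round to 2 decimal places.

Set −bp/(a − bp) = −3.5 ⇒ bp = 3.5(a − bp) ⇒ bp(1+3.5) = 3.5·a.
p = 3.5·430/(28·4.5) ≈ 11.94.

11.94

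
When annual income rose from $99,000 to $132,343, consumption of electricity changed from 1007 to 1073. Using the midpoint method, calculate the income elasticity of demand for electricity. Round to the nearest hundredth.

%ΔQ = (1073 − 1007)/[(1007+1073)/2] = 66/1040 ≈ 0.0635.
%ΔI = (132,343 − 99,000)/[(99,000+132,343)/2] = 33343/115671.5 ≈ 0.2883.
E_I = %ΔQ/%ΔI ≈ 0.22.
E_I ∈ (0,1): normal good (necessity).

0.22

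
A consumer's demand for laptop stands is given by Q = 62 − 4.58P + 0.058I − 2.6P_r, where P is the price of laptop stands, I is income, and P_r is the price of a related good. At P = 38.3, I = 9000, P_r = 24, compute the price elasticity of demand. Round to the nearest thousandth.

-0.507

Q = 62 − 4.58(38.3) + 0.058(9000) − 2.6(24) = 62 − 175.414 + 522 − 62.4 = 346.186.
∂Q/∂P = −4.58, so E_p = (−4.58)·(38.3/346.186) ≈ -0.507.
|E_p| < 1: demand is inelastic.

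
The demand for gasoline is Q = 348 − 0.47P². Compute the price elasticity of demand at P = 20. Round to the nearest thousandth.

At P = 20, Q = 160.
dQ/dP = −2·0.47·P = −18.8.
Point elasticity E = (dQ/dP)·(P/Q) = -18.8 × 20/160 ≈ -2.350.
|E| > 1, so demand is elastic at this price.

-2.350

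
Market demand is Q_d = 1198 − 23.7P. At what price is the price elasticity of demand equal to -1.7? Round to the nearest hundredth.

31.83

Set −bP/(a − bP) = −1.7 ⇒ bP = 1.7(a − bP) ⇒ bP(1+1.7) = 1.7·a.
P = 1.7·1198/(23.7·2.7) ≈ 31.83.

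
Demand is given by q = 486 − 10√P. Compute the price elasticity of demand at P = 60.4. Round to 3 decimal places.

-0.095

At P = 60.4, q = 408.2826.
dq/dP = −10/(2√P) = −10/(2·7.7717).
Point elasticity E = (dq/dP)·(P/q) = -0.6434 × 60.4/408.2826 ≈ -0.095.
|E| < 1, so demand is inelastic at this price.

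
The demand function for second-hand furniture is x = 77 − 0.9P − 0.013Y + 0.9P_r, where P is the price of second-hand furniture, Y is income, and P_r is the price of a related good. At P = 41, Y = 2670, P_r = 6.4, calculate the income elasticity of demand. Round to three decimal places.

-3.113

Evaluating quantity at (P, Y, P_r) gives x = 77 − 0.9(41) − 0.013(2670) + 0.9(6.4) = 77 − 36.9 − 34.71 + 5.76 = 11.15.
∂x/∂Y = −0.013, so E_I = -0.013·(2670/11.15) ≈ -3.113.
E_I < 0: inferior good.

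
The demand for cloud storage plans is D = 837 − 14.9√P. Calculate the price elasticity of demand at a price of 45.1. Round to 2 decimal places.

At P = 45.1, D = 736.9368.
dD/dP = −14.9/(2√P) = −14.9/(2·6.7157).
Point elasticity E = (dD/dP)·(P/D) = -1.1093 × 45.1/736.9368 ≈ -0.07.
|E| < 1, so demand is inelastic at this price.

-0.07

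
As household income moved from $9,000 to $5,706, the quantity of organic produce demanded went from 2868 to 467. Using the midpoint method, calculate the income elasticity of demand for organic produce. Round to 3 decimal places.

%ΔQ = (467 − 2868)/[(2868+467)/2] = -2401/1667.5 ≈ -1.4399.
%ΔY = (5,706 − 9,000)/[(9,000+5,706)/2] = -3294/7353 ≈ -0.4480.
E_I = %ΔQ/%ΔY ≈ 3.214.
E_I > 1: normal good (luxury).

3.214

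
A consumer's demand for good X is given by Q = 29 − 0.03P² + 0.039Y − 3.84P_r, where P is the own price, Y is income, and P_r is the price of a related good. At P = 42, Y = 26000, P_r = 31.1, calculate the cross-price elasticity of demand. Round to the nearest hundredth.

Q = 29 − 0.03(42)² + 0.039(26000) − 3.84(31.1) = 29 − 52.92 + 1014 − 119.424 = 870.656.
∂Q/∂P_r = −3.84, so E_xy = -3.84·(31.1/870.656) ≈ -0.14.
E_xy < 0: the goods are complements.

-0.14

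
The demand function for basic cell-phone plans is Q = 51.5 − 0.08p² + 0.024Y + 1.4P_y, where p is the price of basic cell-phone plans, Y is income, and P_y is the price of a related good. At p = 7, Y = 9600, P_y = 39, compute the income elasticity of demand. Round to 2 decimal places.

First evaluate Q: 51.5 − 0.08(7)² + 0.024(9600) + 1.4(39) = 51.5 − 3.92 + 230.4 + 54.6 = 332.58.
∂Q/∂Y = +0.024, so E_I = 0.024·(9600/332.58) ≈ 0.69.
E_I ∈ (0,1): normal good (necessity).

0.69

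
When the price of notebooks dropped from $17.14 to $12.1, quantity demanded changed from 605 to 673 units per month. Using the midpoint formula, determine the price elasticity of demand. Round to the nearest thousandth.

-0.309

%ΔQ = (673 − 605)/[(605 + 673)/2] = 68/639 ≈ 0.1064.
%ΔP = (12.1 − 17.14)/[(17.14 + 12.1)/2] = -5.04/14.62 ≈ -0.3447.
Arc elasticity E = %ΔQ/%ΔP ≈ 0.1064/-0.3447 ≈ -0.309.
|E| < 1: demand is inelastic over this range.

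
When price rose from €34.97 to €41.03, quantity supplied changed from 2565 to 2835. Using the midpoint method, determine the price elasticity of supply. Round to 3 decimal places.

0.627

%ΔQ = (2835 − 2565)/[(2565 + 2835)/2] = 270/2700 ≈ 0.1000.
%Δp = (41.03 − 34.97)/[(34.97 + 41.03)/2] = 6.06/38 ≈ 0.1595.
Arc elasticity E = %ΔQ/%Δp ≈ 0.1000/0.1595 ≈ 0.627.
|E| < 1: supply is inelastic over this range.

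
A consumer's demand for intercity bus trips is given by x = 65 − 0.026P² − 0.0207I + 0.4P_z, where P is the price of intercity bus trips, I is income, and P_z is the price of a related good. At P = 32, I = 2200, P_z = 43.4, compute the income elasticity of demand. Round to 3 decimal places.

x = 65 − 0.026(32)² − 0.0207(2200) + 0.4(43.4) = 65 − 26.624 − 45.54 + 17.36 = 10.196.
∂x/∂I = −0.0207, so E_I = -0.0207·(2200/10.196) ≈ -4.466.
E_I < 0: inferior good.

-4.466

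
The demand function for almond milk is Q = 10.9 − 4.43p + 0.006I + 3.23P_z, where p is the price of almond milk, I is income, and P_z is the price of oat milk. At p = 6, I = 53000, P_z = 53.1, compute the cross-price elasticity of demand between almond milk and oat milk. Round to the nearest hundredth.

0.36

Evaluating quantity at (p, I, P_z) gives Q = 10.9 − 4.43(6) + 0.006(53000) + 3.23(53.1) = 10.9 − 26.58 + 318 + 171.513 = 473.833.
∂Q/∂P_z = +3.23, so E_xy = 3.23·(53.1/473.833) ≈ 0.36.
E_xy > 0: the goods are substitutes.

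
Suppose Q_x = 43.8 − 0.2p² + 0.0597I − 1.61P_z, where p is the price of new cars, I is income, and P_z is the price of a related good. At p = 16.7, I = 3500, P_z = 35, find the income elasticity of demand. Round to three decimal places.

1.486

Q_x = 43.8 − 0.2(16.7)² + 0.0597(3500) − 1.61(35) = 43.8 − 55.778 + 208.95 − 56.35 = 140.622.
∂Q_x/∂I = +0.0597, so E_I = 0.0597·(3500/140.622) ≈ 1.486.
E_I > 1: normal good (luxury).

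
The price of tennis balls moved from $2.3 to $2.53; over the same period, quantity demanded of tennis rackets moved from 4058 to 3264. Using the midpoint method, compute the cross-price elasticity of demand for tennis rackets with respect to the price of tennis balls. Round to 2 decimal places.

-2.28

%ΔQ_x = (3264 − 4058)/[(4058+3264)/2] = -794/3661 ≈ -0.2169.
%ΔP_y = (2.53 − 2.3)/[(2.3+2.53)/2] ≈ 0.0952.
E_xy = -0.2169/0.0952 ≈ -2.28.
E_xy < 0, so tennis rackets and tennis balls are complements.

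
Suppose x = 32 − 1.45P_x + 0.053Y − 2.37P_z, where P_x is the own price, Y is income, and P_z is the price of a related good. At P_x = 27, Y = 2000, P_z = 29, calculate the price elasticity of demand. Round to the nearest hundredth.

-1.30

Substituting, x = 32 − 1.45(27) + 0.053(2000) − 2.37(29) = 32 − 39.15 + 106 − 68.73 = 30.12.
∂x/∂P_x = −1.45, so E_p = (−1.45)·(27/30.12) ≈ -1.30.
|E_p| > 1: demand is elastic.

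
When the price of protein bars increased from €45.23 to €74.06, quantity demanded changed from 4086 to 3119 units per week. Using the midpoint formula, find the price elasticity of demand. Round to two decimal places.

-0.56

%Δq = (3119 − 4086)/[(4086 + 3119)/2] = -967/3602.5 ≈ -0.2684.
%Δp = (74.06 − 45.23)/[(45.23 + 74.06)/2] = 28.83/59.645 ≈ 0.4834.
Arc elasticity E = %Δq/%Δp ≈ -0.2684/0.4834 ≈ -0.56.
|E| < 1: demand is inelastic over this range.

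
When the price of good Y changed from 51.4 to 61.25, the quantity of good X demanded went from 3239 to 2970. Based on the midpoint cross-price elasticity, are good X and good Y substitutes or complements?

%ΔQ_x = (2970 − 3239)/[(3239+2970)/2] = -269/3104.5 ≈ -0.0866.
%ΔP_y = (61.25 − 51.4)/[(51.4+61.25)/2] ≈ 0.1749.
E_xy = -0.0866/0.1749 ≈ -0.495.
E_xy < 0, so the goods are complements.

complements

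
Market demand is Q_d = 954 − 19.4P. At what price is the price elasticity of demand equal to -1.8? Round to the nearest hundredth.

Set −bP/(a − bP) = −1.8 ⇒ bP = 1.8(a − bP) ⇒ bP(1+1.8) = 1.8·a.
P = 1.8·954/(19.4·2.8) ≈ 31.61.

31.61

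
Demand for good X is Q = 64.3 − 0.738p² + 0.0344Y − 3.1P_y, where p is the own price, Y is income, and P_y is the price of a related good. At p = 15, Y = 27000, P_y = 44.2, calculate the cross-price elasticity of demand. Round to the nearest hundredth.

Evaluating quantity at (p, Y, P_y) gives Q = 64.3 − 0.738(15)² + 0.0344(27000) − 3.1(44.2) = 64.3 − 166.05 + 928.8 − 137.02 = 690.03.
∂Q/∂P_y = −3.1, so E_xy = -3.1·(44.2/690.03) ≈ -0.20.
E_xy < 0: the goods are complements.

-0.20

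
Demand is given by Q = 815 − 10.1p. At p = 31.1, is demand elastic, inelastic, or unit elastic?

At p = 31.1, Q = 500.89.
dQ/dp = −10.1.
Point elasticity E = (dQ/dp)·(p/Q) = -10.1 × 31.1/500.89 ≈ -0.627.
|E| ≈ 0.627 < 1, so demand is inelastic.

inelastic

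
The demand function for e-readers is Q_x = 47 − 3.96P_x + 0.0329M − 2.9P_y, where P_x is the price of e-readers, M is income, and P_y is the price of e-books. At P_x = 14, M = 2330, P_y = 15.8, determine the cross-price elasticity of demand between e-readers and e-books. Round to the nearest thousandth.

First evaluate Q_x: 47 − 3.96(14) + 0.0329(2330) − 2.9(15.8) = 47 − 55.44 + 76.657 − 45.82 = 22.397.
∂Q_x/∂P_y = −2.9, so E_xy = -2.9·(15.8/22.397) ≈ -2.046.
E_xy < 0: the goods are complements.

-2.046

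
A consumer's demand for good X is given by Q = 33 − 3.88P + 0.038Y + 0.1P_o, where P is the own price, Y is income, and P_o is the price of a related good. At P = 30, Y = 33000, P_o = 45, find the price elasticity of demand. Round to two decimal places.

Q = 33 − 3.88(30) + 0.038(33000) + 0.1(45) = 33 − 116.4 + 1254 + 4.5 = 1175.1.
∂Q/∂P = −3.88, so E_p = (−3.88)·(30/1175.1) ≈ -0.10.
|E_p| < 1: demand is inelastic.

-0.10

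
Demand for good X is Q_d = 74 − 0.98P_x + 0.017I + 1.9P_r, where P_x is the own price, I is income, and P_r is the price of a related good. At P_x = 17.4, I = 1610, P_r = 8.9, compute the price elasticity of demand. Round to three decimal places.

At the given point, Q_d = 74 − 0.98(17.4) + 0.017(1610) + 1.9(8.9) = 74 − 17.052 + 27.37 + 16.91 = 101.228.
∂Q_d/∂P_x = −0.98, so E_p = (−0.98)·(17.4/101.228) ≈ -0.168.
|E_p| < 1: demand is inelastic.

-0.168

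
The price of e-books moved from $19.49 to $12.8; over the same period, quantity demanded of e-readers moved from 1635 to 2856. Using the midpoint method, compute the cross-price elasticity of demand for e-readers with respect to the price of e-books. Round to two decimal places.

%ΔQ_x = (2856 − 1635)/[(1635+2856)/2] = 1221/2245.5 ≈ 0.5438.
%ΔP_y = (12.8 − 19.49)/[(19.49+12.8)/2] ≈ -0.4144.
E_xy = 0.5438/-0.4144 ≈ -1.31.
E_xy < 0, so e-readers and e-books are complements.

-1.31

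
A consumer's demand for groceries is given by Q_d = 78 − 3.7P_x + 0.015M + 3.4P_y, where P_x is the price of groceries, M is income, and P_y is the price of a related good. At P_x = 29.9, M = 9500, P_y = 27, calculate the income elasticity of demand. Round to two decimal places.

0.71

Evaluating quantity at (P_x, M, P_y) gives Q_d = 78 − 3.7(29.9) + 0.015(9500) + 3.4(27) = 78 − 110.63 + 142.5 + 91.8 = 201.67.
∂Q_d/∂M = +0.015, so E_I = 0.015·(9500/201.67) ≈ 0.71.
E_I ∈ (0,1): normal good (necessity).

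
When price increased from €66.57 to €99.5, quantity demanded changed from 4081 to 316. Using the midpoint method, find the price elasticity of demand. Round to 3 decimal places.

-4.318

%ΔQ = (316 − 4081)/[(4081 + 316)/2] = -3765/2198.5 ≈ -1.7125.
%ΔP = (99.5 − 66.57)/[(66.57 + 99.5)/2] = 32.93/83.035 ≈ 0.3966.
Arc elasticity E = %ΔQ/%ΔP ≈ -1.7125/0.3966 ≈ -4.318.
|E| > 1: demand is elastic over this range.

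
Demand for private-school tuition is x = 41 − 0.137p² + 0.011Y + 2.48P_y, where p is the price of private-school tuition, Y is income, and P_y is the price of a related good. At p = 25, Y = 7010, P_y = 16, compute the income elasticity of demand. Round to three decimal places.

1.069

First evaluate x: 41 − 0.137(25)² + 0.011(7010) + 2.48(16) = 41 − 85.625 + 77.11 + 39.68 = 72.165.
∂x/∂Y = +0.011, so E_I = 0.011·(7010/72.165) ≈ 1.069.
E_I > 1: normal good (luxury).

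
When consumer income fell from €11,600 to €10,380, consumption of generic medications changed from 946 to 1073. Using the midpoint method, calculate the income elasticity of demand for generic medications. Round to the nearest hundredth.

%ΔQ = (1073 − 946)/[(946+1073)/2] = 127/1009.5 ≈ 0.1258.
%ΔY = (10,380 − 11,600)/[(11,600+10,380)/2] = -1220/10990 ≈ -0.1110.
E_I = %ΔQ/%ΔY ≈ -1.13.
E_I < 0: inferior good.

-1.13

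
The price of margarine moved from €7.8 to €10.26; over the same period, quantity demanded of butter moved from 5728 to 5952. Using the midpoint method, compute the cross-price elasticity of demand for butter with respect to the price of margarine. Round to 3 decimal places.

0.141

%ΔQ_x = (5952 − 5728)/[(5728+5952)/2] = 224/5840 ≈ 0.0384.
%ΔP_y = (10.26 − 7.8)/[(7.8+10.26)/2] ≈ 0.2724.
E_xy = 0.0384/0.2724 ≈ 0.141.
E_xy > 0, so butter and margarine are substitutes.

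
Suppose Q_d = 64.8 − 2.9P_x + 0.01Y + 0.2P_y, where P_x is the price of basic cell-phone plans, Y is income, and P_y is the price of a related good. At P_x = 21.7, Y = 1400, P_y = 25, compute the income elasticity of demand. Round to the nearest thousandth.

Substituting, Q_d = 64.8 − 2.9(21.7) + 0.01(1400) + 0.2(25) = 64.8 − 62.93 + 14 + 5 = 20.87.
∂Q_d/∂Y = +0.01, so E_I = 0.01·(1400/20.87) ≈ 0.671.
E_I ∈ (0,1): normal good (necessity).

0.671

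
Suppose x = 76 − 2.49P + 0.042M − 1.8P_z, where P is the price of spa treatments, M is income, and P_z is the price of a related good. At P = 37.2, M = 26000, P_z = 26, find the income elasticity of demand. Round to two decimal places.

x = 76 − 2.49(37.2) + 0.042(26000) − 1.8(26) = 76 − 92.628 + 1092 − 46.8 = 1028.572.
∂x/∂M = +0.042, so E_I = 0.042·(26000/1028.572) ≈ 1.06.
E_I > 1: normal good (luxury).

1.06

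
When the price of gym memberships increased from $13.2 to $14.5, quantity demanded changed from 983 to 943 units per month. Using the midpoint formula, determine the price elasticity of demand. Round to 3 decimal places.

-0.443

%Δq = (943 − 983)/[(983 + 943)/2] = -40/963 ≈ -0.0415.
%ΔP = (14.5 − 13.2)/[(13.2 + 14.5)/2] = 1.3/13.85 ≈ 0.0939.
Arc elasticity E = %Δq/%ΔP ≈ -0.0415/0.0939 ≈ -0.443.
|E| < 1: demand is inelastic over this range.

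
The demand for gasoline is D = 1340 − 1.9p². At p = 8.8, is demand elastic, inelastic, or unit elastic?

At p = 8.8, D = 1192.864.
dD/dp = −2·1.9·p = −33.44.
Point elasticity E = (dD/dp)·(p/D) = -33.44 × 8.8/1192.864 ≈ -0.247.
|E| ≈ 0.247 < 1, so demand is inelastic.

inelastic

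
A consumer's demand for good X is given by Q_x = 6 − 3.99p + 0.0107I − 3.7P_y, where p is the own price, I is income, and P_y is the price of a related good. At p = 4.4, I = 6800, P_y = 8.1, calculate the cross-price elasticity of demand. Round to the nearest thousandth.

-0.960

At the given point, Q_x = 6 − 3.99(4.4) + 0.0107(6800) − 3.7(8.1) = 6 − 17.556 + 72.76 − 29.97 = 31.234.
∂Q_x/∂P_y = −3.7, so E_xy = -3.7·(8.1/31.234) ≈ -0.960.
E_xy < 0: the goods are complements.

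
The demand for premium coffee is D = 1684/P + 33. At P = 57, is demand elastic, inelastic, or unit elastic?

At P = 57, D = 62.5439.
dD/dP = −1684/P² = −0.5183.
Point elasticity E = (dD/dP)·(P/D) = -0.5183 × 57/62.5439 ≈ -0.472.
|E| ≈ 0.472 < 1, so demand is inelastic.

inelastic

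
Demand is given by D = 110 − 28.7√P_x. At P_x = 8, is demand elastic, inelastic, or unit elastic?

elastic

At P_x = 8, D = 28.8241.
dD/dP_x = −28.7/(2√P_x) = −28.7/(2·2.8284).
Point elasticity E = (dD/dP_x)·(P_x/D) = -5.0735 × 8/28.8241 ≈ -1.408.
|E| ≈ 1.408 > 1, so demand is elastic.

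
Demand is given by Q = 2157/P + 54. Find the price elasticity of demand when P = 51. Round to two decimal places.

-0.44

At P = 51, Q = 96.2941.
dQ/dP = −2157/P² = −0.8293.
Point elasticity E = (dQ/dP)·(P/Q) = -0.8293 × 51/96.2941 ≈ -0.44.
|E| < 1, so demand is inelastic at this price.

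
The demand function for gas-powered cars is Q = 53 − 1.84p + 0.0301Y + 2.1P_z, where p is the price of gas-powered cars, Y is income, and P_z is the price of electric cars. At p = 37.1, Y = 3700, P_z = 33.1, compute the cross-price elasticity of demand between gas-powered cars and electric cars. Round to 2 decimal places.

0.42

At the given point, Q = 53 − 1.84(37.1) + 0.0301(3700) + 2.1(33.1) = 53 − 68.264 + 111.37 + 69.51 = 165.616.
∂Q/∂P_z = +2.1, so E_xy = 2.1·(33.1/165.616) ≈ 0.42.
E_xy > 0: the goods are substitutes.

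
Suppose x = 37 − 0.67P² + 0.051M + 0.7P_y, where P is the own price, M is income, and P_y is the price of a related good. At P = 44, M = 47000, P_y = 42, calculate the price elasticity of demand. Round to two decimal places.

x = 37 − 0.67(44)² + 0.051(47000) + 0.7(42) = 37 − 1297.12 + 2397 + 29.4 = 1166.28.
∂x/∂P = −2·0.67·P = -58.96, so E_p = -58.96·(44/1166.28) ≈ -2.22.
|E_p| > 1: demand is elastic.

-2.22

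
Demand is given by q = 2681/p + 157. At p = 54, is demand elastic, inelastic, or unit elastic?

inelastic

At p = 54, q = 206.6481.
dq/dp = −2681/p² = −0.9194.
Point elasticity E = (dq/dp)·(p/q) = -0.9194 × 54/206.6481 ≈ -0.240.
|E| ≈ 0.240 < 1, so demand is inelastic.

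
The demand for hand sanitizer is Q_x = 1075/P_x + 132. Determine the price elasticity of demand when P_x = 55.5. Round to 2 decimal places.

At P_x = 55.5, Q_x = 151.3694.
dQ_x/dP_x = −1075/P_x² = −0.349.
Point elasticity E = (dQ_x/dP_x)·(P_x/Q_x) = -0.349 × 55.5/151.3694 ≈ -0.13.
|E| < 1, so demand is inelastic at this price.

-0.13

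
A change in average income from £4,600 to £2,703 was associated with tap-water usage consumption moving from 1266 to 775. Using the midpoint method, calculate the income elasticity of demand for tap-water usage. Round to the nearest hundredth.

0.93

%ΔQ = (775 − 1266)/[(1266+775)/2] = -491/1020.5 ≈ -0.4811.
%ΔY = (2,703 − 4,600)/[(4,600+2,703)/2] = -1897/3651.5 ≈ -0.5195.
E_I = %ΔQ/%ΔY ≈ 0.93.
E_I ∈ (0,1): normal good (necessity).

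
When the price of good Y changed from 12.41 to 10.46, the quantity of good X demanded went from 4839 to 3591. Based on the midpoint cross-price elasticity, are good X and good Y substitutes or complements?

substitutes

%ΔQ_x = (3591 − 4839)/[(4839+3591)/2] = -1248/4215 ≈ -0.2961.
%ΔP_y = (10.46 − 12.41)/[(12.41+10.46)/2] ≈ -0.1705.
E_xy = -0.2961/-0.1705 ≈ 1.736.
E_xy > 0, so the goods are substitutes.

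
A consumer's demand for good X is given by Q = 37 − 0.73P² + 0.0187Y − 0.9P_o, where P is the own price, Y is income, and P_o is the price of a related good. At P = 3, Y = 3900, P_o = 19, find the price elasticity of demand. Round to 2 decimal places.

Substituting, Q = 37 − 0.73(3)² + 0.0187(3900) − 0.9(19) = 37 − 6.57 + 72.93 − 17.1 = 86.26.
∂Q/∂P = −2·0.73·P = -4.38, so E_p = -4.38·(3/86.26) ≈ -0.15.
|E_p| < 1: demand is inelastic.

-0.15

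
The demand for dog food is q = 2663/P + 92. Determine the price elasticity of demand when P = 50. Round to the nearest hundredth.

-0.37

At P = 50, q = 145.26.
dq/dP = −2663/P² = −1.0652.
Point elasticity E = (dq/dP)·(P/q) = -1.0652 × 50/145.26 ≈ -0.37.
|E| < 1, so demand is inelastic at this price.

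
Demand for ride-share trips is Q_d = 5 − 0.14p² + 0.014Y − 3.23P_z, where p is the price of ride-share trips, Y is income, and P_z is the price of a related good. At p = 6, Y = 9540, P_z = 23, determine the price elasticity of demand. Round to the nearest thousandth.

-0.170

First evaluate Q_d: 5 − 0.14(6)² + 0.014(9540) − 3.23(23) = 5 − 5.04 + 133.56 − 74.29 = 59.23.
∂Q_d/∂p = −2·0.14·p = -1.68, so E_p = -1.68·(6/59.23) ≈ -0.170.
|E_p| < 1: demand is inelastic.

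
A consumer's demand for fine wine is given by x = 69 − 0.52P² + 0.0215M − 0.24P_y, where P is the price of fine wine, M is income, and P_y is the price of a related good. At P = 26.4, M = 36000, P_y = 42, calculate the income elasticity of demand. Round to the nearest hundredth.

1.65

First evaluate x: 69 − 0.52(26.4)² + 0.0215(36000) − 0.24(42) = 69 − 362.4192 + 774 − 10.08 = 470.5008.
∂x/∂M = +0.0215, so E_I = 0.0215·(36000/470.5008) ≈ 1.65.
E_I > 1: normal good (luxury).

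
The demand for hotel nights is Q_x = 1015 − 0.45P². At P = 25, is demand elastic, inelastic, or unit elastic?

inelastic

At P = 25, Q_x = 733.75.
dQ_x/dP = −2·0.45·P = −22.5.
Point elasticity E = (dQ_x/dP)·(P/Q_x) = -22.5 × 25/733.75 ≈ -0.767.
|E| ≈ 0.767 < 1, so demand is inelastic.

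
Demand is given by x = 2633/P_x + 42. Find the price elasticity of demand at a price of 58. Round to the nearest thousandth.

At P_x = 58, x = 87.3966.
dx/dP_x = −2633/P_x² = −0.7827.
Point elasticity E = (dx/dP_x)·(P_x/x) = -0.7827 × 58/87.3966 ≈ -0.519.
|E| < 1, so demand is inelastic at this price.

-0.519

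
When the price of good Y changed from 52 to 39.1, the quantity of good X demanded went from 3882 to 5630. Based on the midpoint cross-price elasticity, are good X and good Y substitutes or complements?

%ΔQ_x = (5630 − 3882)/[(3882+5630)/2] = 1748/4756 ≈ 0.3675.
%ΔP_y = (39.1 − 52)/[(52+39.1)/2] ≈ -0.2832.
E_xy = 0.3675/-0.2832 ≈ -1.298.
E_xy < 0, so the goods are complements.

complements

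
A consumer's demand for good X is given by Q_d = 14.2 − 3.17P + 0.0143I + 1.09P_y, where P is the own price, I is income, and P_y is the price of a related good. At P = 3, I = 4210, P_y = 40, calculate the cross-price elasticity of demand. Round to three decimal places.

0.402

First evaluate Q_d: 14.2 − 3.17(3) + 0.0143(4210) + 1.09(40) = 14.2 − 9.51 + 60.203 + 43.6 = 108.493.
∂Q_d/∂P_y = +1.09, so E_xy = 1.09·(40/108.493) ≈ 0.402.
E_xy > 0: the goods are substitutes.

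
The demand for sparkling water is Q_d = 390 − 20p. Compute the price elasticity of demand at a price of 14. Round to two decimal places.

-2.55

At p = 14, Q_d = 110.
dQ_d/dp = −20.
Point elasticity E = (dQ_d/dp)·(p/Q_d) = -20 × 14/110 ≈ -2.55.
|E| > 1, so demand is elastic at this price.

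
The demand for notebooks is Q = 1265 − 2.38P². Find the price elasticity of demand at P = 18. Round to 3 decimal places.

-3.123

At P = 18, Q = 493.88.
dQ/dP = −2·2.38·P = −85.68.
Point elasticity E = (dQ/dP)·(P/Q) = -85.68 × 18/493.88 ≈ -3.123.
|E| > 1, so demand is elastic at this price.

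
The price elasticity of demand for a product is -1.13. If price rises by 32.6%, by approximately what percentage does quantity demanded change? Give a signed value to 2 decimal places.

-36.84

%ΔQ ≈ E × %ΔP = (-1.13) × (32.6%) ≈ -36.84%.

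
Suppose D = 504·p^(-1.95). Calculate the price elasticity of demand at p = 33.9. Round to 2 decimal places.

For a Cobb–Douglas (constant-elasticity) form D = A·p^α·…, the elasticity with respect to p equals the exponent α at every point.
Here the exponent on p is -1.95, so the price elasticity of demand is -1.95.

-1.95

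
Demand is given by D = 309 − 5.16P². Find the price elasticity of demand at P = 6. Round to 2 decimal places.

-3.01

At P = 6, D = 123.24.
dD/dP = −2·5.16·P = −61.92.
Point elasticity E = (dD/dP)·(P/D) = -61.92 × 6/123.24 ≈ -3.01.
|E| > 1, so demand is elastic at this price.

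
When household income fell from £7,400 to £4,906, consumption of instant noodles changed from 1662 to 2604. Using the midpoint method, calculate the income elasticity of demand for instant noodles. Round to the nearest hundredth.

-1.09

%ΔQ = (2604 − 1662)/[(1662+2604)/2] = 942/2133 ≈ 0.4416.
%ΔI = (4,906 − 7,400)/[(7,400+4,906)/2] = -2494/6153 ≈ -0.4053.
E_I = %ΔQ/%ΔI ≈ -1.09.
E_I < 0: inferior good.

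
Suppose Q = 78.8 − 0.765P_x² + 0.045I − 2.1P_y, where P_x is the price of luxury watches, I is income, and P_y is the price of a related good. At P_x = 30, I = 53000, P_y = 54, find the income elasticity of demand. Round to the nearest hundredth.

Evaluating quantity at (P_x, I, P_y) gives Q = 78.8 − 0.765(30)² + 0.045(53000) − 2.1(54) = 78.8 − 688.5 + 2385 − 113.4 = 1661.9.
∂Q/∂I = +0.045, so E_I = 0.045·(53000/1661.9) ≈ 1.44.
E_I > 1: normal good (luxury).

1.44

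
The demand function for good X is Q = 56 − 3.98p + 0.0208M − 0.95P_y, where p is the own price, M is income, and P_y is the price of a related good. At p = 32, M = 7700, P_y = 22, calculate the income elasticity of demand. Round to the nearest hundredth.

Evaluating quantity at (p, M, P_y) gives Q = 56 − 3.98(32) + 0.0208(7700) − 0.95(22) = 56 − 127.36 + 160.16 − 20.9 = 67.9.
∂Q/∂M = +0.0208, so E_I = 0.0208·(7700/67.9) ≈ 2.36.
E_I > 1: normal good (luxury).

2.36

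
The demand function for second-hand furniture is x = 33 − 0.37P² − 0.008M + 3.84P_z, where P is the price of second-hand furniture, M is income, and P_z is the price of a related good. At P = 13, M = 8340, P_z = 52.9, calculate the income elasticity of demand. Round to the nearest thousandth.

-0.624

First evaluate x: 33 − 0.37(13)² − 0.008(8340) + 3.84(52.9) = 33 − 62.53 − 66.72 + 203.136 = 106.886.
∂x/∂M = −0.008, so E_I = -0.008·(8340/106.886) ≈ -0.624.
E_I < 0: inferior good.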